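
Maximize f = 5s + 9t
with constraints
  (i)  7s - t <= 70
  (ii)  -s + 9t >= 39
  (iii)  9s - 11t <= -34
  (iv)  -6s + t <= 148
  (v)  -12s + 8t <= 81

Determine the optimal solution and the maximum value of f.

Corner points and f = 5s + 9t:
  (201/17, 217/17) → f = 174
  (641/44, 1407/44) → f = 3967/11
  (123/70, 317/70) → f = 1734/35
  (-417/100, 387/100) → f = 699/50

s = 641/44, t = 1407/44, maximum f = 3967/11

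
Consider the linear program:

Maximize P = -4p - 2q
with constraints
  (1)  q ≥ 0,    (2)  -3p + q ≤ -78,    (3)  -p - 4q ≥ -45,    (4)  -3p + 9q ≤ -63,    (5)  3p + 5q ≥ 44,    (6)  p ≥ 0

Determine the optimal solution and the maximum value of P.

Feasible corners and P = -4p - 2q:
  (26, 0) → P = -104
  (45, 0) → P = -180
  (213/8, 15/8) → P = -441/4
  (219/7, 24/7) → P = -132

At the optimal vertex, q = 0 and -3p + q = -78.
Solving simultaneously gives p = 26, q = 0.

p = 26, q = 0, maximum P = -104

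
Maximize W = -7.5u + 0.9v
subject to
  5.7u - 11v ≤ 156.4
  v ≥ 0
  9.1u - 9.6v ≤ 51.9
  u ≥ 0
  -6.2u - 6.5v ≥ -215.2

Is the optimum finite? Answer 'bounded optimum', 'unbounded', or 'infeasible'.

bounded optimum

Vertices and W = -7.5u + 0.9v:
  (519/91, 0) → W = -7785/182
  (0, 0) → W = 0
  (240327/11867, 163654/11867) → W = -16551639/118670
  (0, 2152/65) → W = 9684/325
The feasible region has finitely many vertices and no improving ray; the maximum is 9684/325 at (0, 2152/65).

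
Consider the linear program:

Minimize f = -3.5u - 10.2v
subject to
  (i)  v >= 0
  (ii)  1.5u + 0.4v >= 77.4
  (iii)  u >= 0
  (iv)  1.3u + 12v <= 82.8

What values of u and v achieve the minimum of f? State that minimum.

Feasible corners and f = -3.5u - 10.2v:
  (258/5, 0) → f = -903/5
  (828/13, 0) → f = -2898/13
  (22392/437, 1179/874) → f = -843849/4370

At the optimal vertex, v = 0 and 1.3u + 12v = 82.8.
Solving simultaneously gives u = 828/13, v = 0.

u = 828/13, v = 0, minimum f = -2898/13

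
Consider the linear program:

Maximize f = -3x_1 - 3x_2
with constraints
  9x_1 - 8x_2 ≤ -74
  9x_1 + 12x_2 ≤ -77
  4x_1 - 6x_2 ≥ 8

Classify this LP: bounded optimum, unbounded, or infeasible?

From the feasible point (-254/11, -184/11), moving in the direction (-8, -9) keeps every constraint satisfied while f increases without bound.

unbounded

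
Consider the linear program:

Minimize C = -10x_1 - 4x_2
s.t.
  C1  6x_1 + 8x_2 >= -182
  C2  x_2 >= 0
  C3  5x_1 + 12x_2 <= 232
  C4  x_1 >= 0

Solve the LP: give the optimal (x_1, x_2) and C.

Feasible corners and C = -10x_1 - 4x_2:
  (232/5, 0) → C = -464
  (0, 0) → C = 0
  (0, 58/3) → C = -232/3

At the optimal vertex, x_2 = 0 and 5x_1 + 12x_2 = 232.
Solving simultaneously gives x_1 = 232/5, x_2 = 0.

x_1 = 232/5, x_2 = 0, minimum C = -464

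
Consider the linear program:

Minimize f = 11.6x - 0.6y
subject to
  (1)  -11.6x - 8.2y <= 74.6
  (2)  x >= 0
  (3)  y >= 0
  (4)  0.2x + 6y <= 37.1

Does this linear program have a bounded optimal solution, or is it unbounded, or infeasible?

bounded optimum

Corner points and f = 11.6x - 0.6y:
  (0, 0) → f = 0
  (0, 371/60) → f = -3.71
  (185.5, 0) → f = 2151.8
The feasible region has finitely many vertices and no improving ray; the minimum is -3.71 at (0, 371/60).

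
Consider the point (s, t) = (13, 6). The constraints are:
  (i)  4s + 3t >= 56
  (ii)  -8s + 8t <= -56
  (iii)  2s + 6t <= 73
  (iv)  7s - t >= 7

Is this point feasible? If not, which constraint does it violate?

(i): 70 ≥ 56 ✓
(ii): -56 ≤ -56 ✓
(iii): 62 ≤ 73 ✓
(iv): 85 ≥ 7 ✓

feasible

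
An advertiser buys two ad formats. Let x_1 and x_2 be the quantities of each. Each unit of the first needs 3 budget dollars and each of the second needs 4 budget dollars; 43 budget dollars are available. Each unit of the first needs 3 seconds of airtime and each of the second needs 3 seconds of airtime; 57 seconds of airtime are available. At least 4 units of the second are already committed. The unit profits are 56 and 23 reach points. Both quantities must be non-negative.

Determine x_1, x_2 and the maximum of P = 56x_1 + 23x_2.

x_1 = 9, x_2 = 4, maximum P = 596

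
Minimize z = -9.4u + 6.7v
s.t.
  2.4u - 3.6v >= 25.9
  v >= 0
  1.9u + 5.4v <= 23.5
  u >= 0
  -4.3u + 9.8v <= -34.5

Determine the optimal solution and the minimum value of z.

Feasible corners and z = -9.4u + 6.7v:
  (259/24, 0) → z = -12173/120
  (1247/110, 719/1980) → z = -2061751/19800
  (235/19, 0) → z = -2209/19

At the optimal vertex, v = 0 and 1.9u + 5.4v = 23.5.
Solving simultaneously gives u = 235/19, v = 0.

u = 235/19, v = 0, minimum z = -2209/19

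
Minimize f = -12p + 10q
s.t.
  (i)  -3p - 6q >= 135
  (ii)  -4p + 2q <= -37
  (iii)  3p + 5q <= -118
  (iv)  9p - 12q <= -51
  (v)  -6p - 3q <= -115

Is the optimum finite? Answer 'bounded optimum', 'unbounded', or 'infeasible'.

infeasible

The boundaries 3p + 5q = -118 and -6p - 3q = -115 meet at (929/21, -351/7), but that point violates 9p - 12q ≤ -51. Every candidate vertex is excluded by some other constraint, so the feasible region is empty.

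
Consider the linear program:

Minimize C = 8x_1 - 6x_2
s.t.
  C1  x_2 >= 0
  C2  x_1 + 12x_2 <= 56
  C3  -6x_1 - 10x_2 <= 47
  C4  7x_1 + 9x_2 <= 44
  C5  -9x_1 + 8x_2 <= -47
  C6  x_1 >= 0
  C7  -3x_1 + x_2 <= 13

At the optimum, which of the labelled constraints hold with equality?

Corner points and C = 8x_1 - 6x_2:
  (44/7, 0) → C = 352/7
  (47/9, 0) → C = 376/9
  (775/137, 67/137) → C = 5798/137

The minimum is at (47/9, 0). Substituting into each constraint, equality holds for C1 and C5; the remaining constraints have slack.

C1 and C5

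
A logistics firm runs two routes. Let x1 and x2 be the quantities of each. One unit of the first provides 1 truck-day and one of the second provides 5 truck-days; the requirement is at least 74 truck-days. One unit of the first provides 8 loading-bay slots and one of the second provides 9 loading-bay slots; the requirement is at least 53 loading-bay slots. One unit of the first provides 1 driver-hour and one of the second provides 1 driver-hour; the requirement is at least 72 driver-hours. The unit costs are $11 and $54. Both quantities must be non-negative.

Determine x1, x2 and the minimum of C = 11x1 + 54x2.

Extreme points and C = 11x1 + 54x2:
  (0, 72) → C = 3888
  (74, 0) → C = 814
  (143/2, 1/2) → C = 1627/2
The feasible region is unbounded (it extends along (0, 1), (1, 0)), but C strictly increases along every unbounded feasible direction, so there is no improving ray and the minimum is attained at a vertex.

The binding constraints are x1 + 5x2 = 74 and x1 + x2 = 72.
Solving simultaneously gives x1 = 143/2, x2 = 1/2.

x1 = 143/2, x2 = 1/2, minimum C = 1627/2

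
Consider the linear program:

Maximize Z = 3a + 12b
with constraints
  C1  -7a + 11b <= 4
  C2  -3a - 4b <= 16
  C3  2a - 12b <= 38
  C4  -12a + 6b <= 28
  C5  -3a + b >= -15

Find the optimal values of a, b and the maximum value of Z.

a = 13/2, b = 9/2, maximum Z = 147/2

Extreme points and Z = 3a + 12b:
  (-192/61, -100/61) → Z = -1776/61
  (13/2, 9/2) → Z = 147/2
  (-10/11, -73/22) → Z = -468/11
  (71/17, -42/17) → Z = -291/17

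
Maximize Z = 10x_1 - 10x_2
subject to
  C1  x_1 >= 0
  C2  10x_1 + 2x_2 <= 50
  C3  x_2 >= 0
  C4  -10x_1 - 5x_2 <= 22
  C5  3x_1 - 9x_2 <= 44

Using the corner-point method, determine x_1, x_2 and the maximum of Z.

Extreme points and Z = 10x_1 - 10x_2:
  (0, 25) → Z = -250
  (0, 0) → Z = 0
  (5, 0) → Z = 50

x_1 = 5, x_2 = 0, maximum Z = 50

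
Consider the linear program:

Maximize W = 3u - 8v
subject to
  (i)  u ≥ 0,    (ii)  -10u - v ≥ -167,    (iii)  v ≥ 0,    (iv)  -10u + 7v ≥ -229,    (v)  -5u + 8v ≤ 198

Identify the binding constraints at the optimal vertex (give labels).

Feasible corners and W = 3u - 8v:
  (0, 0) → W = 0
  (0, 99/4) → W = -198
  (167/10, 0) → W = 501/10
  (1138/85, 563/17) → W = -19106/85

The maximum is at (167/10, 0). Substituting into each constraint, equality holds for (ii) and (iii); the remaining constraints have slack.

(ii) and (iii)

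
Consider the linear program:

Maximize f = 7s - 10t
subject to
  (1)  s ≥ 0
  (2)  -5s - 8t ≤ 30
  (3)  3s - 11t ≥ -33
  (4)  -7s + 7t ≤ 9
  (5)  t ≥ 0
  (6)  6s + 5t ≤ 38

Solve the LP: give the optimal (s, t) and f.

s = 19/3, t = 0, maximum f = 133/3

Feasible corners and f = 7s - 10t:
  (0, 9/7) → f = -90/7
  (0, 0) → f = 0
  (33/14, 51/14) → f = -279/14
  (253/81, 104/27) → f = -1349/81
  (19/3, 0) → f = 133/3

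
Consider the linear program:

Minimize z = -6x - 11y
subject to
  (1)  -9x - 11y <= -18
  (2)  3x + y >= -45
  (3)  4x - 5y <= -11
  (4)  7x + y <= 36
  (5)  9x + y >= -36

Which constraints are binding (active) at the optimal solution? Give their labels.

(4) and (5)

Corner points and z = -6x - 11y:
  (-31/89, 171/89) → z = -1695/89
  (-23/5, 27/5) → z = -159/5
  (13/3, 17/3) → z = -265/3
  (-36, 288) → z = -2952

The minimum is at (-36, 288). Substituting into each constraint, equality holds for (4) and (5); the remaining constraints have slack.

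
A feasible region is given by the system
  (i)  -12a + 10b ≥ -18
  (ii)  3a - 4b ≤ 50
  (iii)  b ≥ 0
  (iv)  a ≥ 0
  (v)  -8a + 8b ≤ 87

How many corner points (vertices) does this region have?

4

Pairwise boundary intersections that survive every other constraint:
  (3/2, 0)
  (507/8, 297/4)
  (0, 0)
  (0, 87/8)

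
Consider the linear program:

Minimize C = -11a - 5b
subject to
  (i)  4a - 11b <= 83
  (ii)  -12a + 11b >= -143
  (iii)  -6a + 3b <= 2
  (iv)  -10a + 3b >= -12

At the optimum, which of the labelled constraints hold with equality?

Extreme points and C = -11a - 5b:
  (-271/54, -253/27) → C = 1837/18
  (-117/98, -391/49) → C = 5197/98
  (7/2, 23/3) → C = -461/6

The minimum is at (7/2, 23/3). Substituting into each constraint, equality holds for (iii) and (iv); the remaining constraints have slack.

(iii) and (iv)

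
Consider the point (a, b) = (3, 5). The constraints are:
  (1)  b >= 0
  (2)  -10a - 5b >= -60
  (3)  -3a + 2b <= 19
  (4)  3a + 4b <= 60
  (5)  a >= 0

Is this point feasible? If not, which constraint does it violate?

feasible

(1): 5 ≥ 0 ✓
(2): -55 ≥ -60 ✓
(3): 1 ≤ 19 ✓
(4): 29 ≤ 60 ✓
(5): 3 ≥ 0 ✓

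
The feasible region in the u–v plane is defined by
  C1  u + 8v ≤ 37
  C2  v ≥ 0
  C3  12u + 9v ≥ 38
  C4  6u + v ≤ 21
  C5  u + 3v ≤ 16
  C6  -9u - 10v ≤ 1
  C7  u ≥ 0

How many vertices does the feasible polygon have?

The feasible vertices (each the meet of two boundaries and inside every other half-plane) are:
  (131/47, 201/47)
  (0, 37/8)
  (19/6, 0)
  (7/2, 0)
  (0, 38/9)

5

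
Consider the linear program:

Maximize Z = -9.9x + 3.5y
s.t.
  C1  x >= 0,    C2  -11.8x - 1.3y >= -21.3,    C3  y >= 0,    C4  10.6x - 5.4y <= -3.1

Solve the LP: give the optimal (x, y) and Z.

The binding constraints are x = 0 and -11.8x - 1.3y = -21.3.
Solving simultaneously gives x = 0, y = 213/13.

x = 0, y = 213/13, maximum Z = 1491/26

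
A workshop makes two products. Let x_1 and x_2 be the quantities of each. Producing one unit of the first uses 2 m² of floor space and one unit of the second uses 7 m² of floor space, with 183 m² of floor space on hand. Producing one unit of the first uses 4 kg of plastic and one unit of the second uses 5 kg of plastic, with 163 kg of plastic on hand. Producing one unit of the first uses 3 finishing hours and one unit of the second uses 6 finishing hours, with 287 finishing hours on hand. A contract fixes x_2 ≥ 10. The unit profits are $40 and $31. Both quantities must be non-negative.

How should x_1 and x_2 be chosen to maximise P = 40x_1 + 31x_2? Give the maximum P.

Corner points and P = 40x_1 + 31x_2:
  (0, 183/7) → P = 5673/7
  (0, 10) → P = 310
  (113/9, 203/9) → P = 10813/9
  (113/4, 10) → P = 1440

The binding constraints are 4x_1 + 5x_2 = 163 and x_2 = 10.
Solving simultaneously gives x_1 = 113/4, x_2 = 10.

x_1 = 113/4, x_2 = 10, maximum P = 1440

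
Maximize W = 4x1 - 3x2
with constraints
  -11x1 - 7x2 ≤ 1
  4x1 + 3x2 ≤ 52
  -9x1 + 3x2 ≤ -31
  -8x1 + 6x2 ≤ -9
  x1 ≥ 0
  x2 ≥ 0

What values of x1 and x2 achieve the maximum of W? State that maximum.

Corner points and W = 4x1 - 3x2:
  (113/16, 95/12) → W = 9/2
  (13, 0) → W = 52
  (53/10, 167/30) → W = 9/2
  (31/9, 0) → W = 124/9

The binding constraints are 4x1 + 3x2 = 52 and x2 = 0.
Solving simultaneously gives x1 = 13, x2 = 0.

x1 = 13, x2 = 0, maximum W = 52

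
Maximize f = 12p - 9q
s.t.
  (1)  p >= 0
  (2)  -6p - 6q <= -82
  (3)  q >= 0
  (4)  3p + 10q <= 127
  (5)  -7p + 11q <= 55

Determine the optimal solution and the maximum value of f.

p = 127/3, q = 0, maximum f = 508

Corner points and f = 12p - 9q:
  (41/3, 0) → f = 164
  (143/27, 226/27) → f = -106/9
  (127/3, 0) → f = 508
  (847/103, 1054/103) → f = 678/103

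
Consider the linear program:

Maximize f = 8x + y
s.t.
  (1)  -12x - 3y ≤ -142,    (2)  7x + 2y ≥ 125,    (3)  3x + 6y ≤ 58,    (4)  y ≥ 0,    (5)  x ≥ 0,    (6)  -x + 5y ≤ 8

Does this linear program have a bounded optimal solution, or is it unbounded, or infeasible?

Vertices and f = 8x + y:
  (317/18, 31/36) → f = 567/4
  (125/7, 0) → f = 1000/7
  (58/3, 0) → f = 464/3
The feasible region has finitely many vertices and no improving ray; the maximum is 464/3 at (58/3, 0).

bounded optimum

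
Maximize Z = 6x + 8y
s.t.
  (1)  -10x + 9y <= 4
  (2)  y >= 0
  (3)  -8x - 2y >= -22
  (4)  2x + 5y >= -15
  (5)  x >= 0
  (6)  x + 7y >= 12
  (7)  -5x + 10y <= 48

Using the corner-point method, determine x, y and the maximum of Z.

x = 95/46, y = 63/23, maximum Z = 789/23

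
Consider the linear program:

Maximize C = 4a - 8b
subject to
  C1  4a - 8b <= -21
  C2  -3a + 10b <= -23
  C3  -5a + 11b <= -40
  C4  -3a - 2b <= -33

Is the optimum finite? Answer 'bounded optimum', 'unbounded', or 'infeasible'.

infeasible

The boundaries 4a - 8b = -21 and -5a + 11b = -40 meet at (-551/4, -265/4), but that point violates -3a - 2b ≤ -33. Every candidate vertex is excluded by some other constraint, so the feasible region is empty.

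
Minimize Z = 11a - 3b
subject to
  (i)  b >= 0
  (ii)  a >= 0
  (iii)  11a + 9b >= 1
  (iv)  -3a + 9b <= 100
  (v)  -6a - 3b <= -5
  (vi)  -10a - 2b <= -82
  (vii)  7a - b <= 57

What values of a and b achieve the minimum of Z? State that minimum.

Feasible corners and Z = 11a - 3b:
  (269/48, 623/48) → Z = 545/24
  (613/60, 871/60) → Z = 413/6
  (49/6, 1/6) → Z = 268/3

The binding constraints are -3a + 9b = 100 and -10a - 2b = -82.
Solving simultaneously gives a = 269/48, b = 623/48.

a = 269/48, b = 623/48, minimum Z = 545/24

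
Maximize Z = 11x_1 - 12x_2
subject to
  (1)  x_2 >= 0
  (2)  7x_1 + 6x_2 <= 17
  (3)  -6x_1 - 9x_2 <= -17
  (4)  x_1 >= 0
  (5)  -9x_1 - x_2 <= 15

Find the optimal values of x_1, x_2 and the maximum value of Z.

Extreme points and Z = 11x_1 - 12x_2:
  (17/9, 17/27) → Z = 119/9
  (0, 17/6) → Z = -34
  (0, 17/9) → Z = -68/3

The binding constraints are 7x_1 + 6x_2 = 17 and -6x_1 - 9x_2 = -17.
Solving simultaneously gives x_1 = 17/9, x_2 = 17/27.

x_1 = 17/9, x_2 = 17/27, maximum Z = 119/9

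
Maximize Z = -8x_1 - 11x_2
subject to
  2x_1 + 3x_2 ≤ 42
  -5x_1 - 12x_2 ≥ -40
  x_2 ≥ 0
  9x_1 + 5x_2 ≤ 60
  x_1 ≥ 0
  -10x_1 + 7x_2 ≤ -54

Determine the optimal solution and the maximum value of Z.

Corner points and Z = -8x_1 - 11x_2:
  (520/83, 60/83) → Z = -4820/83
  (928/155, 26/31) → Z = -8854/155
  (20/3, 0) → Z = -160/3
  (27/5, 0) → Z = -216/5

x_1 = 27/5, x_2 = 0, maximum Z = -216/5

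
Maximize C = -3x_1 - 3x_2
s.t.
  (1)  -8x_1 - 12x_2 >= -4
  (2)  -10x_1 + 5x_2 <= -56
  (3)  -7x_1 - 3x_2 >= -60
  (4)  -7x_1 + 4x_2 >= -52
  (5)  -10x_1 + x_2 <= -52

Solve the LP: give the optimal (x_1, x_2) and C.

x_1 = 52/11, x_2 = -52/11, maximum C = 0

Corner points and C = -3x_1 - 3x_2:
  (160/29, -97/29) → C = -189/29
  (157/32, -47/16) → C = -189/32
  (52/11, -52/11) → C = 0

At the optimal vertex, -7x_1 + 4x_2 = -52 and -10x_1 + x_2 = -52.
Solving simultaneously gives x_1 = 52/11, x_2 = -52/11.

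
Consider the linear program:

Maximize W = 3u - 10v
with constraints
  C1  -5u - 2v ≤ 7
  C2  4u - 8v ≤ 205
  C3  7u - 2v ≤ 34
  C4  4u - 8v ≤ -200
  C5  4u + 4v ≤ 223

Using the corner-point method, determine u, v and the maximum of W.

Corner points and W = 3u - 10v:
  (-19/2, 81/4) → W = -231
  (-79/2, 381/4) → W = -1071
  (14, 32) → W = -278
  (97/6, 475/12) → W = -1042/3

At the optimal vertex, -5u - 2v = 7 and 4u - 8v = -200.
Solving simultaneously gives u = -19/2, v = 81/4.

u = -19/2, v = 81/4, maximum W = -231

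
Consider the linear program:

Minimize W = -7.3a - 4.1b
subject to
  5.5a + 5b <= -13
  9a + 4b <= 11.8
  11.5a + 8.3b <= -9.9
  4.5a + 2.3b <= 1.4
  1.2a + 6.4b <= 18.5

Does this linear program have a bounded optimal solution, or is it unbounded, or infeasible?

bounded optimum

Corner points and W = -7.3a - 4.1b:
  (738/197, -1324/197) → W = 41/197
  (-1757/292, 2347/584) → W = 32059/1168
  (359/45, -15) → W = 734/225
The feasible region has finitely many vertices and no improving ray; the minimum is 41/197 at (738/197, -1324/197).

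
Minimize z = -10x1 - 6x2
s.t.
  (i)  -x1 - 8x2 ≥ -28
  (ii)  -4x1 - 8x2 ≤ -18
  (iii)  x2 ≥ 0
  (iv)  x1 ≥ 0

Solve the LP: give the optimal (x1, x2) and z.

x1 = 28, x2 = 0, minimum z = -280

Feasible corners and z = -10x1 - 6x2:
  (28, 0) → z = -280
  (0, 7/2) → z = -21
  (9/2, 0) → z = -45
  (0, 9/4) → z = -27/2

The optimum lies where -x1 - 8x2 = -28 and x2 = 0.
Solving simultaneously gives x1 = 28, x2 = 0.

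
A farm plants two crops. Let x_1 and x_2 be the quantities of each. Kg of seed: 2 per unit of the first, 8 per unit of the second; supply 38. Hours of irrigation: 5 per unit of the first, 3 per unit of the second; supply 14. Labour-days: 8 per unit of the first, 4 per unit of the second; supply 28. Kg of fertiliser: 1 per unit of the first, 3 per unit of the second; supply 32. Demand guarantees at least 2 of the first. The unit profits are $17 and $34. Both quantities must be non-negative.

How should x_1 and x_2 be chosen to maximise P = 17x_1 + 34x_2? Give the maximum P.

x_1 = 2, x_2 = 4/3, maximum P = 238/3

Feasible corners and P = 17x_1 + 34x_2:
  (14/5, 0) → P = 238/5
  (2, 0) → P = 34
  (2, 4/3) → P = 238/3

The binding constraints are 5x_1 + 3x_2 = 14 and x_1 = 2.
Solving simultaneously gives x_1 = 2, x_2 = 4/3.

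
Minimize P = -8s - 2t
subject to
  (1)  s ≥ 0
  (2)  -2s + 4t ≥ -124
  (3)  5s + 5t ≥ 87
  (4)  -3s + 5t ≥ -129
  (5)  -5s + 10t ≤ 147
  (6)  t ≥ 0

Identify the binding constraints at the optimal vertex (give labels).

(4) and (5)

Corner points and P = -8s - 2t:
  (9/5, 78/5) → P = -228/5
  (87/5, 0) → P = -696/5
  (405, 1086/5) → P = -18372/5
  (43, 0) → P = -344

The minimum is at (405, 1086/5). Substituting into each constraint, equality holds for (4) and (5); the remaining constraints have slack.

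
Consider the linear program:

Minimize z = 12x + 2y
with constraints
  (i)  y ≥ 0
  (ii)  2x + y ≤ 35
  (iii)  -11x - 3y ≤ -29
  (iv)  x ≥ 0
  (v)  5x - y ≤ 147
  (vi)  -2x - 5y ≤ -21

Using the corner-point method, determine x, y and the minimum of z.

Extreme points and z = 12x + 2y:
  (35/2, 0) → z = 210
  (21/2, 0) → z = 126
  (0, 35) → z = 70
  (0, 29/3) → z = 58/3
  (82/49, 173/49) → z = 190/7

x = 0, y = 29/3, minimum z = 58/3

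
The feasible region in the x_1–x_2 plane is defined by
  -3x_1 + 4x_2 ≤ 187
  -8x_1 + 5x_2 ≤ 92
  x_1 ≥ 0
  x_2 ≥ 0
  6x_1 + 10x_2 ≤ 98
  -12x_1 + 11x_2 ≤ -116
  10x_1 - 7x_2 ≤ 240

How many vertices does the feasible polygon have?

Intersecting each pair of boundary lines and keeping only the points that satisfy every inequality leaves:
  (49/3, 0)
  (29/3, 0)
  (373/31, 80/31)

3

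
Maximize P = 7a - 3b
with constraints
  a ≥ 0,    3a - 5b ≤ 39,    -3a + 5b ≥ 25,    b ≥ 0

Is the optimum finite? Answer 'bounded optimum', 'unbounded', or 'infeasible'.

unbounded

From the feasible point (0, 5), moving in the direction (5, 3) keeps every constraint satisfied while P increases without bound.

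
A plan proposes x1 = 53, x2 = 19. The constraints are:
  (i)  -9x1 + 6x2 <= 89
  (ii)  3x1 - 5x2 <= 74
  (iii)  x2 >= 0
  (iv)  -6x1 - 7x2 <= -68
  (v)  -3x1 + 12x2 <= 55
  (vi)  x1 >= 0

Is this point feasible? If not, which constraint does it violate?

not feasible — violates (v)

Constraint (v): -3x1 + 12x2 = 69, which is not ≤ 55. All other constraints are satisfied.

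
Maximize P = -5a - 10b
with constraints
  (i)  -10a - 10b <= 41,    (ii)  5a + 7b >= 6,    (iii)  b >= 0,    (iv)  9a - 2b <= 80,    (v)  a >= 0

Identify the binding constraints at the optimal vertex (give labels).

Feasible corners and P = -5a - 10b:
  (6/5, 0) → P = -6
  (0, 6/7) → P = -60/7
  (80/9, 0) → P = -400/9
The feasible region is unbounded (it extends along (0, 1), (2, 9)), but P strictly decreases along every unbounded feasible direction, so there is no improving ray and the maximum is attained at a vertex.

The maximum is at (6/5, 0). Substituting into each constraint, equality holds for (ii) and (iii); the remaining constraints have slack.

(ii) and (iii)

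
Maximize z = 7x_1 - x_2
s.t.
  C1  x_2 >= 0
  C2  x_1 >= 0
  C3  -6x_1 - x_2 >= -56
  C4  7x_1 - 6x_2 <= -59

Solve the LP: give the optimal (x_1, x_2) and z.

x_1 = 277/43, x_2 = 746/43, maximum z = 1193/43

Feasible corners and z = 7x_1 - x_2:
  (0, 56) → z = -56
  (0, 59/6) → z = -59/6
  (277/43, 746/43) → z = 1193/43

At the optimal vertex, -6x_1 - x_2 = -56 and 7x_1 - 6x_2 = -59.
Solving simultaneously gives x_1 = 277/43, x_2 = 746/43.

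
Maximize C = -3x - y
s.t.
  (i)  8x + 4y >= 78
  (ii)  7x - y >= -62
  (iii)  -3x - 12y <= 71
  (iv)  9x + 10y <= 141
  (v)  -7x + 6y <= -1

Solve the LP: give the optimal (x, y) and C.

Feasible corners and C = -3x - y:
  (305/21, -401/42) → C = -1429/42
  (118/19, 269/38) → C = -977/38
  (1201/39, -177/13) → C = -1024/13
  (214/31, 489/62) → C = -1773/62

The binding constraints are 8x + 4y = 78 and -7x + 6y = -1.
Solving simultaneously gives x = 118/19, y = 269/38.

x = 118/19, y = 269/38, maximum C = -977/38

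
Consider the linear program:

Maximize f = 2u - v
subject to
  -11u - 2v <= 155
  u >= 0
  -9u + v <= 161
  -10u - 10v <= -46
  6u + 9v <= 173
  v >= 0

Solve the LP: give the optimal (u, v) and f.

u = 173/6, v = 0, maximum f = 173/3

At the optimal vertex, 6u + 9v = 173 and v = 0.
Solving simultaneously gives u = 173/6, v = 0.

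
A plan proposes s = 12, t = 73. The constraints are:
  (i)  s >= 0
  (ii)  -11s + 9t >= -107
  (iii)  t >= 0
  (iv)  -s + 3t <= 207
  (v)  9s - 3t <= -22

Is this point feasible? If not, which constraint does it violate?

(i): 12 ≥ 0 ✓
(ii): 525 ≥ -107 ✓
(iii): 73 ≥ 0 ✓
(iv): 207 ≤ 207 ✓
(v): -111 ≤ -22 ✓

feasible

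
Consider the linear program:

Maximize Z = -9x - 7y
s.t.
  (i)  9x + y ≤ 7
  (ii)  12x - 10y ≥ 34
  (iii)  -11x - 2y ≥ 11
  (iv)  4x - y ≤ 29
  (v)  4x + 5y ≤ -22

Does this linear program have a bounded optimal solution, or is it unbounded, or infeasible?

unbounded

From the feasible point (-1/2, -4), moving in the direction (-10, -12) keeps every constraint satisfied while Z increases without bound.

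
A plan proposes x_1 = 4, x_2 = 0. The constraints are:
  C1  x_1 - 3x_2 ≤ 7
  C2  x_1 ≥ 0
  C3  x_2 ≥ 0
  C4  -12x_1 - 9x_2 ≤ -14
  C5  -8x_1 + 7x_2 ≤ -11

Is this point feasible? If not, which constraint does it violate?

C1: 4 ≤ 7 ✓
C2: 4 ≥ 0 ✓
C3: 0 ≥ 0 ✓
C4: -48 ≤ -14 ✓
C5: -32 ≤ -11 ✓

feasible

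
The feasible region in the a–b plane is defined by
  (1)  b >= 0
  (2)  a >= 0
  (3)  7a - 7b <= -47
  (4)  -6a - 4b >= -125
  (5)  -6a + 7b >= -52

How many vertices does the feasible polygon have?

3

Intersecting each pair of boundary lines and keeping only the points that satisfy every inequality leaves:
  (0, 47/7)
  (0, 125/4)
  (687/70, 1157/70)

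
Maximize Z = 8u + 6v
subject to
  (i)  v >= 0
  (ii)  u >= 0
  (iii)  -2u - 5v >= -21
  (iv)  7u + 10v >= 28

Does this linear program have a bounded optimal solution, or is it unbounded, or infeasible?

bounded optimum

Corner points and Z = 8u + 6v:
  (21/2, 0) → Z = 84
  (4, 0) → Z = 32
  (0, 21/5) → Z = 126/5
  (0, 14/5) → Z = 84/5
The feasible region has finitely many vertices and no improving ray; the maximum is 84 at (21/2, 0).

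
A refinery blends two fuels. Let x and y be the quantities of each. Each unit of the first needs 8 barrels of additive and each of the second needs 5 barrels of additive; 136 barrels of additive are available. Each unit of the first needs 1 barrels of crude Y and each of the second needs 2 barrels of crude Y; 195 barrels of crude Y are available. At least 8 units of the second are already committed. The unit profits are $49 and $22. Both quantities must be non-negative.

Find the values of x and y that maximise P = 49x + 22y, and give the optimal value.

Feasible corners and P = 49x + 22y:
  (0, 136/5) → P = 2992/5
  (0, 8) → P = 176
  (12, 8) → P = 764

The optimum lies where 8x + 5y = 136 and y = 8.
Solving simultaneously gives x = 12, y = 8.

x = 12, y = 8, maximum P = 764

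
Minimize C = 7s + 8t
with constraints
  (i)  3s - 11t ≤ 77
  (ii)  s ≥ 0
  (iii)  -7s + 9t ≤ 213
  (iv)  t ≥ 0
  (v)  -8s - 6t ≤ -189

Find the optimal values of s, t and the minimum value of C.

s = 189/8, t = 0, minimum C = 1323/8

Extreme points and C = 7s + 8t:
  (77/3, 0) → C = 539/3
  (141/38, 1009/38) → C = 9059/38
  (189/8, 0) → C = 1323/8
The feasible region is unbounded (it extends along (11, 3), (9, 7)), but C strictly increases along every unbounded feasible direction, so there is no improving ray and the minimum is attained at a vertex.

The optimum lies where t = 0 and -8s - 6t = -189.
Solving simultaneously gives s = 189/8, t = 0.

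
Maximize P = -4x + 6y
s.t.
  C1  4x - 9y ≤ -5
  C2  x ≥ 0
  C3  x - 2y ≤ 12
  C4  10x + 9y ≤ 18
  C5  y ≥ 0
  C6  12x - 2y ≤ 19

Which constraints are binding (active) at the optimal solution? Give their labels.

Vertices and P = -4x + 6y:
  (0, 5/9) → P = 10/3
  (13/14, 61/63) → P = 44/21
  (0, 2) → P = 12

The maximum is at (0, 2). Substituting into each constraint, equality holds for C2 and C4; the remaining constraints have slack.

C2 and C4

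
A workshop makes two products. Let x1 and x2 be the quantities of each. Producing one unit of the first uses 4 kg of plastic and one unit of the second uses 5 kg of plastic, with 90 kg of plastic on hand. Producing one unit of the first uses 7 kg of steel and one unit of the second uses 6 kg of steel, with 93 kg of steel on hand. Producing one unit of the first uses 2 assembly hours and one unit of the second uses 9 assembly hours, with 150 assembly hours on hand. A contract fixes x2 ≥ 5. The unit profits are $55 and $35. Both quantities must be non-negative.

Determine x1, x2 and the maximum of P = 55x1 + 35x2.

Vertices and P = 55x1 + 35x2:
  (0, 31/2) → P = 1085/2
  (0, 5) → P = 175
  (9, 5) → P = 670

At the optimal vertex, 7x1 + 6x2 = 93 and x2 = 5.
Solving simultaneously gives x1 = 9, x2 = 5.

x1 = 9, x2 = 5, maximum P = 670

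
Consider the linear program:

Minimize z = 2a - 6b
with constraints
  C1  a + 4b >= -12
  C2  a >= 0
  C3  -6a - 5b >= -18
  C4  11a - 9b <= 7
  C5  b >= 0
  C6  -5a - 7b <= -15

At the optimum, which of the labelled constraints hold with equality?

C2 and C3

Corner points and z = 2a - 6b:
  (0, 18/5) → z = -108/5
  (0, 15/7) → z = -90/7
  (197/109, 156/109) → z = -542/109
  (92/61, 65/61) → z = -206/61

The minimum is at (0, 18/5). Substituting into each constraint, equality holds for C2 and C3; the remaining constraints have slack.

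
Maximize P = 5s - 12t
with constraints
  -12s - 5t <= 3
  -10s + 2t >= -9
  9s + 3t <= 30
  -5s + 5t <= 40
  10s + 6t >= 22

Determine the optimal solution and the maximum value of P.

Extreme points and P = 5s - 12t:
  (29/16, 73/16) → P = -731/16
  (49/40, 13/8) → P = -107/8
  (1/2, 17/2) → P = -199/2
  (-13/8, 51/8) → P = -677/8

At the optimal vertex, -10s + 2t = -9 and 10s + 6t = 22.
Solving simultaneously gives s = 49/40, t = 13/8.

s = 49/40, t = 13/8, maximum P = -107/8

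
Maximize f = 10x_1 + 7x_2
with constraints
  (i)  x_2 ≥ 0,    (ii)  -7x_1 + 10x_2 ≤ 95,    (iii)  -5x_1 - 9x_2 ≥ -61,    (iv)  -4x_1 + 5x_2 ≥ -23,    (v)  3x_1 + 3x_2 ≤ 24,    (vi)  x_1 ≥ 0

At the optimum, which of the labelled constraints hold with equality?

Vertices and f = 10x_1 + 7x_2:
  (23/4, 0) → f = 115/2
  (0, 0) → f = 0
  (11/4, 21/4) → f = 257/4
  (0, 61/9) → f = 427/9
  (7, 1) → f = 77

The maximum is at (7, 1). Substituting into each constraint, equality holds for (iv) and (v); the remaining constraints have slack.

(iv) and (v)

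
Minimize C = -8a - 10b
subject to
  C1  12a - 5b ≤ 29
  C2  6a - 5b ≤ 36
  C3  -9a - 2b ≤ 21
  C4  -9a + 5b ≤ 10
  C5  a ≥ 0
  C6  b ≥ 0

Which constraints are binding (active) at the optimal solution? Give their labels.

Corner points and C = -8a - 10b:
  (13, 127/5) → C = -358
  (29/12, 0) → C = -58/3
  (0, 2) → C = -20
  (0, 0) → C = 0

The minimum is at (13, 127/5). Substituting into each constraint, equality holds for C1 and C4; the remaining constraints have slack.

C1 and C4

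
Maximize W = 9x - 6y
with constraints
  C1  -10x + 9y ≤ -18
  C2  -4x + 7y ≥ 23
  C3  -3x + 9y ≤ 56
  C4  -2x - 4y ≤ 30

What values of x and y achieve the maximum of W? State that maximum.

x = 37/3, y = 31/3, maximum W = 49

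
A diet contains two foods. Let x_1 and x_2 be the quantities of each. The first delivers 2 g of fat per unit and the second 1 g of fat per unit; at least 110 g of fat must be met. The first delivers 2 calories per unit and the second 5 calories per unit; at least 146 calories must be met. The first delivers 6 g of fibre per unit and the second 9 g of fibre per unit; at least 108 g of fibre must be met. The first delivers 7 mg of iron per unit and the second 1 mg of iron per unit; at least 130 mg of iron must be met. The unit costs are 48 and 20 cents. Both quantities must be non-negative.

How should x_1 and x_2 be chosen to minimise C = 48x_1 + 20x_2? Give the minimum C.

Feasible corners and C = 48x_1 + 20x_2:
  (0, 130) → C = 2600
  (73, 0) → C = 3504
  (101/2, 9) → C = 2604
  (4, 102) → C = 2232
The feasible region is unbounded (it extends along (0, 1), (1, 0)), but C strictly increases along every unbounded feasible direction, so there is no improving ray and the minimum is attained at a vertex.

x_1 = 4, x_2 = 102, minimum C = 2232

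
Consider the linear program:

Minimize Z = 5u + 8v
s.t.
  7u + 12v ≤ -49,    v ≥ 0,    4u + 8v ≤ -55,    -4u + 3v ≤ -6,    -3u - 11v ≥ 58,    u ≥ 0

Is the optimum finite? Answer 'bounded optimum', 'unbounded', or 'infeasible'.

The boundaries 7u + 12v = -49 and 4u + 8v = -55 meet at (67/2, -189/8), but that point violates v ≥ 0. Every candidate vertex is excluded by some other constraint, so the feasible region is empty.

infeasible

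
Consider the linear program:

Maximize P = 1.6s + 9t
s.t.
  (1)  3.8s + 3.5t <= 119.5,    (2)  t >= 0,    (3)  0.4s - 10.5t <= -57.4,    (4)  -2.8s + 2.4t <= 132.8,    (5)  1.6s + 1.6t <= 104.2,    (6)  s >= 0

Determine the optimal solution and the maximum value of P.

s = 0, t = 239/7, maximum P = 2151/7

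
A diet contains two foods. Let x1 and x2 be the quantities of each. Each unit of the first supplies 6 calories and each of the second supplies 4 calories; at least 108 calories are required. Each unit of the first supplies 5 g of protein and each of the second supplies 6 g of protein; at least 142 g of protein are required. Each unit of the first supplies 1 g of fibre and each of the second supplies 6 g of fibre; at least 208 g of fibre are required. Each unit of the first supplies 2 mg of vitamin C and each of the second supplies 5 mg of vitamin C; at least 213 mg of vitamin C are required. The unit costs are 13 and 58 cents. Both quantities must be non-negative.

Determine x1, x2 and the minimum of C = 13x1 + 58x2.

Feasible corners and C = 13x1 + 58x2:
  (0, 213/5) → C = 12354/5
  (208, 0) → C = 2704
  (34, 29) → C = 2124
The feasible region is unbounded (it extends along (0, 1), (1, 0)), but C strictly increases along every unbounded feasible direction, so there is no improving ray and the minimum is attained at a vertex.

x1 = 34, x2 = 29, minimum C = 2124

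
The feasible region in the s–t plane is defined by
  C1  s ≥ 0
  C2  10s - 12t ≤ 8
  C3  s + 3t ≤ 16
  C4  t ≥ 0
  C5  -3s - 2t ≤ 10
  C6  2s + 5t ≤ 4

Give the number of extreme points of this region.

Of the 15 pairwise boundary intersections, those satisfying every inequality are:
  (0, 0)
  (0, 4/5)
  (4/5, 0)
  (44/37, 12/37)

4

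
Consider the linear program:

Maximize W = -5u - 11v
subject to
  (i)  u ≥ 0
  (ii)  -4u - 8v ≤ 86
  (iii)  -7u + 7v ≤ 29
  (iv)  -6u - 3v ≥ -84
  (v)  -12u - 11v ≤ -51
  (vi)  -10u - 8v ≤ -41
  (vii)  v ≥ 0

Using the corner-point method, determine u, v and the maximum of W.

Corner points and W = -5u - 11v:
  (167/21, 254/21) → W = -3629/21
  (55/126, 577/126) → W = -473/9
  (14, 0) → W = -70
  (43/14, 9/7) → W = -59/2
  (17/4, 0) → W = -85/4

At the optimal vertex, -12u - 11v = -51 and v = 0.
Solving simultaneously gives u = 17/4, v = 0.

u = 17/4, v = 0, maximum W = -85/4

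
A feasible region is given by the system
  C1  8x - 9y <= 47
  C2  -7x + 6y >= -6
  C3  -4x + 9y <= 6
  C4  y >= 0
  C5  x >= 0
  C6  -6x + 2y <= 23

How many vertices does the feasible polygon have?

4

Intersecting each pair of boundary lines and keeping only the points that satisfy every inequality leaves:
  (30/13, 22/13)
  (6/7, 0)
  (0, 2/3)
  (0, 0)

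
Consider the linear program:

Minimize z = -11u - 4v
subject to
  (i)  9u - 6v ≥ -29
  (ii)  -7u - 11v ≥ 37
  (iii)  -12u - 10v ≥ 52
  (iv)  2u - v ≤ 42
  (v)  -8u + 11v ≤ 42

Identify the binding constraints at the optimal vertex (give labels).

(iii) and (iv)

Corner points and z = -11u - 4v:
  (-541/141, -130/141) → z = 2157/47
  (-101/31, -40/31) → z = 41
  (23/2, -19) → z = -101/2
The feasible region is unbounded (it extends along (-1, -2), (-2, -3)), but z strictly increases along every unbounded feasible direction, so there is no improving ray and the minimum is attained at a vertex.

The minimum is at (23/2, -19). Substituting into each constraint, equality holds for (iii) and (iv); the remaining constraints have slack.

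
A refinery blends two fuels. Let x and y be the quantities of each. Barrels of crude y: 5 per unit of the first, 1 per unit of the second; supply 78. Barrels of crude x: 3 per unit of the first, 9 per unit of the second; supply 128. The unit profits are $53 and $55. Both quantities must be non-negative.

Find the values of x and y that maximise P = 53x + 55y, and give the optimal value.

x = 41/3, y = 29/3, maximum P = 1256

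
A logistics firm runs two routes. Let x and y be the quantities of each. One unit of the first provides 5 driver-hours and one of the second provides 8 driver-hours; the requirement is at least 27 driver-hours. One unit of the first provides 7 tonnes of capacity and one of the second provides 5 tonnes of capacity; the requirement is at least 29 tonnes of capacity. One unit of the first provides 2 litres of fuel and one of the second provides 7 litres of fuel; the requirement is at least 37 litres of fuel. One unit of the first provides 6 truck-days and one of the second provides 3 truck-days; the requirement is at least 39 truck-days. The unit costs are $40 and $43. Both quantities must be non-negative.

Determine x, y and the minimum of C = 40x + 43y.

x = 9/2, y = 4, minimum C = 352

Extreme points and C = 40x + 43y:
  (0, 13) → C = 559
  (37/2, 0) → C = 740
  (9/2, 4) → C = 352
The feasible region is unbounded (it extends along (0, 1), (1, 0)), but C strictly increases along every unbounded feasible direction, so there is no improving ray and the minimum is attained at a vertex.

The binding constraints are 2x + 7y = 37 and 6x + 3y = 39.
Solving simultaneously gives x = 9/2, y = 4.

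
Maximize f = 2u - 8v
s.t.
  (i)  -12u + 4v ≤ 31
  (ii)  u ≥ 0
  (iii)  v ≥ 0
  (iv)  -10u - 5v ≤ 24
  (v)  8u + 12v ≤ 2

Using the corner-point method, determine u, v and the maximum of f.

Corner points and f = 2u - 8v:
  (0, 0) → f = 0
  (0, 1/6) → f = -4/3
  (1/4, 0) → f = 1/2

The binding constraints are v = 0 and 8u + 12v = 2.
Solving simultaneously gives u = 1/4, v = 0.

u = 1/4, v = 0, maximum f = 1/2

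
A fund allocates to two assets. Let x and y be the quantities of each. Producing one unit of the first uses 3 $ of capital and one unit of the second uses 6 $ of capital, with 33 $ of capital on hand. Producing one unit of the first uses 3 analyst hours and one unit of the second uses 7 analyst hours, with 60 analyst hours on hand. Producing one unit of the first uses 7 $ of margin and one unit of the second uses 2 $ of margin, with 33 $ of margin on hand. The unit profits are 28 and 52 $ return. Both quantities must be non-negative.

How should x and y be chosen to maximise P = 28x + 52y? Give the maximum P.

Vertices and P = 28x + 52y:
  (0, 0) → P = 0
  (0, 11/2) → P = 286
  (33/7, 0) → P = 132
  (11/3, 11/3) → P = 880/3

The optimum lies where 3x + 6y = 33 and 7x + 2y = 33.
Solving simultaneously gives x = 11/3, y = 11/3.

x = 11/3, y = 11/3, maximum P = 880/3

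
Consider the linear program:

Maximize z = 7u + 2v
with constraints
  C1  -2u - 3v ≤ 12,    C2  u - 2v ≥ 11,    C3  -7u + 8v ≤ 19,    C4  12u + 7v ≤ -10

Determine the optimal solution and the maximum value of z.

Vertices and z = 7u + 2v:
  (9/7, -34/7) → z = -5/7
  (27/11, -62/11) → z = 65/11
  (57/31, -142/31) → z = 115/31

The binding constraints are -2u - 3v = 12 and 12u + 7v = -10.
Solving simultaneously gives u = 27/11, v = -62/11.

u = 27/11, v = -62/11, maximum z = 65/11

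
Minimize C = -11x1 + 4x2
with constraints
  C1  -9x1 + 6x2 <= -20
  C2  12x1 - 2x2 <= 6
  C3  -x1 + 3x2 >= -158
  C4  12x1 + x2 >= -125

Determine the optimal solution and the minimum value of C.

Corner points and C = -11x1 + 4x2:
  (-2/27, -31/9) → C = -350/27
  (-730/81, -455/27) → C = 2570/81
  (-61/9, -131/3) → C = -901/9

The optimum lies where 12x1 - 2x2 = 6 and 12x1 + x2 = -125.
Solving simultaneously gives x1 = -61/9, x2 = -131/3.

x1 = -61/9, x2 = -131/3, minimum C = -901/9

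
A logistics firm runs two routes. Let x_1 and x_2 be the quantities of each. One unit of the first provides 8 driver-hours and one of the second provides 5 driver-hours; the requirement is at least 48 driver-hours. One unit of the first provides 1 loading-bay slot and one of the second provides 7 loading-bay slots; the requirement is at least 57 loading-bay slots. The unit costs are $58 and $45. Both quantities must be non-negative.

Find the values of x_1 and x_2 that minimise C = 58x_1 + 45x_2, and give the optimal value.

Feasible corners and C = 58x_1 + 45x_2:
  (0, 48/5) → C = 432
  (57, 0) → C = 3306
  (1, 8) → C = 418
The feasible region is unbounded (it extends along (0, 1), (1, 0)), but C strictly increases along every unbounded feasible direction, so there is no improving ray and the minimum is attained at a vertex.

The binding constraints are 8x_1 + 5x_2 = 48 and x_1 + 7x_2 = 57.
Solving simultaneously gives x_1 = 1, x_2 = 8.

x_1 = 1, x_2 = 8, minimum C = 418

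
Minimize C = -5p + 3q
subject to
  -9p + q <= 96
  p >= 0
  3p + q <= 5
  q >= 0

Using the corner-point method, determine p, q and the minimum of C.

Feasible corners and C = -5p + 3q:
  (0, 5) → C = 15
  (0, 0) → C = 0
  (5/3, 0) → C = -25/3

At the optimal vertex, 3p + q = 5 and q = 0.
Solving simultaneously gives p = 5/3, q = 0.

p = 5/3, q = 0, minimum C = -25/3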